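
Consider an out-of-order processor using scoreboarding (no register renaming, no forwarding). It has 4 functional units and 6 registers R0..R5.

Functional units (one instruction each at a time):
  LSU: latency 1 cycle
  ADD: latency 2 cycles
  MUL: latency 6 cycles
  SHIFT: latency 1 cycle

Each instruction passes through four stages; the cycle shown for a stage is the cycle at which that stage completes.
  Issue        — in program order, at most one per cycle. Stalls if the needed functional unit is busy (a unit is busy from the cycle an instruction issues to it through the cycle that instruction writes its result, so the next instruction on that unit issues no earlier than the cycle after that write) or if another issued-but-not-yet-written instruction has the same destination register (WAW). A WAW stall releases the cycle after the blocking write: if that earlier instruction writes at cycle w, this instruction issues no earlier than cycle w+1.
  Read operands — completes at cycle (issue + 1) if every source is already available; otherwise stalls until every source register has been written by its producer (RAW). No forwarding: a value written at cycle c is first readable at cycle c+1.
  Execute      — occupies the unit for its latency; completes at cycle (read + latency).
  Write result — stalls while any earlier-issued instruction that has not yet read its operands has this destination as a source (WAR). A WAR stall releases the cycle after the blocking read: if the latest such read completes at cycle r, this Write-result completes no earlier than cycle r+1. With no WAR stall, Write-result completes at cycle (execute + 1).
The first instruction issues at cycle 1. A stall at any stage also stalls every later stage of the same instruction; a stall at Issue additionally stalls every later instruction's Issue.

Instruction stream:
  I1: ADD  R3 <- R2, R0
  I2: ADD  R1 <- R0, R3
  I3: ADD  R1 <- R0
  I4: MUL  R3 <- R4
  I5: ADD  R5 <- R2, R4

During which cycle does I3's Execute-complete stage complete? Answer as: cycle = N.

cycle = 14

1) issue 1, read 2, done 4, write 5
2) issue 6, read 7, done 9, write 10  <struct: ADD busy until I1 writes@5>
3) issue 11, read 12, done 14, write 15  <struct: ADD busy until I2 writes@10>
4) issue 12, read 13, done 19, write 20
5) issue 16, read 17, done 19, write 20  <struct: ADD busy until I3 writes@15>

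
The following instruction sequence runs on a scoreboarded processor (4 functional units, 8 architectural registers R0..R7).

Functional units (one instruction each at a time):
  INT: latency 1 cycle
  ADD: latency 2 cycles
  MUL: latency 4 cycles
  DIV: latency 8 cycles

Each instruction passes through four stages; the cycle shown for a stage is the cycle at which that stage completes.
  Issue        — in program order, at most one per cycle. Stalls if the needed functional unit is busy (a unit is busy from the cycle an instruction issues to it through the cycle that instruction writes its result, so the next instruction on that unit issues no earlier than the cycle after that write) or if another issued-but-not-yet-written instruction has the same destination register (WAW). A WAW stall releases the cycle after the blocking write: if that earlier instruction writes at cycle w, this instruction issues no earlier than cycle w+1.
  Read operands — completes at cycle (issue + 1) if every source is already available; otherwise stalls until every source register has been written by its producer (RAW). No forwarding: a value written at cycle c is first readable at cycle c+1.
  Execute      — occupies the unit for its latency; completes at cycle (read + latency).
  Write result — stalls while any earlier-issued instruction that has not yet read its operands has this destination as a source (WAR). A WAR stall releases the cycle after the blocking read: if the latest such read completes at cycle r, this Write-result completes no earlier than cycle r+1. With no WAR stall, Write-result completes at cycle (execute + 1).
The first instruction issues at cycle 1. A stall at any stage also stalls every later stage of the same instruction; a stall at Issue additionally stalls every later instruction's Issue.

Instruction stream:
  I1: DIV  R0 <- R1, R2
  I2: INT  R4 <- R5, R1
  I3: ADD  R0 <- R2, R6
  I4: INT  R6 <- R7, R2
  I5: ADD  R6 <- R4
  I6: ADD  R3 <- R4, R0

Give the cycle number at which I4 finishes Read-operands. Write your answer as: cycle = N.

1) issue 1, read 2, done 10, write 11
2) issue 2, read 3, done 4, write 5
3) issue 12, read 13, done 15, write 16  <WAW R0: wait I1 write@11>
4) issue 13, read 14, done 15, write 16
5) issue 17, read 18, done 20, write 21  <WAW R6: wait I4 write@16>
6) issue 22, read 23, done 25, write 26  <struct: ADD busy until I5 writes@21>

cycle = 14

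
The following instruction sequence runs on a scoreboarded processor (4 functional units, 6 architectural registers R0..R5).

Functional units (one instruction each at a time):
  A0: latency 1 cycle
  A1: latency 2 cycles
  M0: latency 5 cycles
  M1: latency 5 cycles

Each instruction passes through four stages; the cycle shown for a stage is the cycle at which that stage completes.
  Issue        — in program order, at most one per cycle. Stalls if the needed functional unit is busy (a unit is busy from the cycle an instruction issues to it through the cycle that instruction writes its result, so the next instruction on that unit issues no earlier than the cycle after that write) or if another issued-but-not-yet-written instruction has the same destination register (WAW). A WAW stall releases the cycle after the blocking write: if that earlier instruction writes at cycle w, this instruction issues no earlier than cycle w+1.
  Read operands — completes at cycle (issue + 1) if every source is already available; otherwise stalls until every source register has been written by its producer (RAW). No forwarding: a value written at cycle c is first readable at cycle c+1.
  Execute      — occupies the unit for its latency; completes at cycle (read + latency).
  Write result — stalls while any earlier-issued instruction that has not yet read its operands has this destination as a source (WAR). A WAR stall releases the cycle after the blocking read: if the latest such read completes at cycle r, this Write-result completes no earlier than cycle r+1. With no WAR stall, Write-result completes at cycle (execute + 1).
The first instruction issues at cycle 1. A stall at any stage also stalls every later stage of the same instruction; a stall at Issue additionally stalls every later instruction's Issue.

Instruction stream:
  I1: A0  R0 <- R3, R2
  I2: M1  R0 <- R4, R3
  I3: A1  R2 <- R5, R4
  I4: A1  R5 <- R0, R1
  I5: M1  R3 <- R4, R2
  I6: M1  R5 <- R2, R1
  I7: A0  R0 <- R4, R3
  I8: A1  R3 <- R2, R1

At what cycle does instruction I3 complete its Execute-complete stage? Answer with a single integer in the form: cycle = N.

cycle = 9

[1] I1 issues→A0
[2] I1 reads
[3] I1 exec-done
[4] I1 writes R0
[5] I2 issues→M1
[6] I2 reads; I3 issues→A1
[7] I3 reads
[9] I3 exec-done
[10] I3 writes R2
[11] I2 exec-done; I4 issues→A1
[12] I2 writes R0
[13] I4 reads; I5 issues→M1
[14] I5 reads
[15] I4 exec-done
[16] I4 writes R5
[19] I5 exec-done
[20] I5 writes R3
[21] I6 issues→M1
[22] I6 reads; I7 issues→A0
[23] I7 reads; I8 issues→A1
[24] I7 exec-done; I8 reads
[25] I7 writes R0
[26] I8 exec-done
[27] I6 exec-done; I8 writes R3
[28] I6 writes R5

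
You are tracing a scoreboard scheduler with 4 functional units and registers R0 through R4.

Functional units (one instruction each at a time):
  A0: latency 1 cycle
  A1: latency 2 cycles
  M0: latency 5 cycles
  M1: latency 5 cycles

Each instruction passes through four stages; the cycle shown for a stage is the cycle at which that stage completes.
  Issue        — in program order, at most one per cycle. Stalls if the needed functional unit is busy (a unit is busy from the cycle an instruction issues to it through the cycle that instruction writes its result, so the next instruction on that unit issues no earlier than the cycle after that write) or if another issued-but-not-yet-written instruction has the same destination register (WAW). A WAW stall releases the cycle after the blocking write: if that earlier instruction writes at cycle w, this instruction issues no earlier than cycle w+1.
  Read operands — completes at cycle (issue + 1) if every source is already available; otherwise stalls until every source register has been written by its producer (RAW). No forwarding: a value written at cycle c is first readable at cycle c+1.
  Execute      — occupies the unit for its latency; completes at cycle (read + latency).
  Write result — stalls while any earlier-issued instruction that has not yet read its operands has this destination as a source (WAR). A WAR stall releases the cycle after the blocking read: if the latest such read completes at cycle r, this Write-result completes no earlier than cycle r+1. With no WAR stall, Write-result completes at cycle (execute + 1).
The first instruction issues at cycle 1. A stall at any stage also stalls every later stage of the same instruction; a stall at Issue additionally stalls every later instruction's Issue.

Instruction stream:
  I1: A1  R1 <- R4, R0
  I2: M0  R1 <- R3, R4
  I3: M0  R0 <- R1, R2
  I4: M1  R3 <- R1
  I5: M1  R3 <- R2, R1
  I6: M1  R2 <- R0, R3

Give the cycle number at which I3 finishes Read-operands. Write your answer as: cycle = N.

cycle = 15

I1 -> (1, 2, 4, 5)
I2 -> (6, 7, 12, 13)  // WAW R1: wait I1 write@5
I3 -> (14, 15, 20, 21)  // struct: M0 busy until I2 writes@13
I4 -> (15, 16, 21, 22)
I5 -> (23, 24, 29, 30)  // struct: M1 busy until I4 writes@22
I6 -> (31, 32, 37, 38)  // struct: M1 busy until I5 writes@30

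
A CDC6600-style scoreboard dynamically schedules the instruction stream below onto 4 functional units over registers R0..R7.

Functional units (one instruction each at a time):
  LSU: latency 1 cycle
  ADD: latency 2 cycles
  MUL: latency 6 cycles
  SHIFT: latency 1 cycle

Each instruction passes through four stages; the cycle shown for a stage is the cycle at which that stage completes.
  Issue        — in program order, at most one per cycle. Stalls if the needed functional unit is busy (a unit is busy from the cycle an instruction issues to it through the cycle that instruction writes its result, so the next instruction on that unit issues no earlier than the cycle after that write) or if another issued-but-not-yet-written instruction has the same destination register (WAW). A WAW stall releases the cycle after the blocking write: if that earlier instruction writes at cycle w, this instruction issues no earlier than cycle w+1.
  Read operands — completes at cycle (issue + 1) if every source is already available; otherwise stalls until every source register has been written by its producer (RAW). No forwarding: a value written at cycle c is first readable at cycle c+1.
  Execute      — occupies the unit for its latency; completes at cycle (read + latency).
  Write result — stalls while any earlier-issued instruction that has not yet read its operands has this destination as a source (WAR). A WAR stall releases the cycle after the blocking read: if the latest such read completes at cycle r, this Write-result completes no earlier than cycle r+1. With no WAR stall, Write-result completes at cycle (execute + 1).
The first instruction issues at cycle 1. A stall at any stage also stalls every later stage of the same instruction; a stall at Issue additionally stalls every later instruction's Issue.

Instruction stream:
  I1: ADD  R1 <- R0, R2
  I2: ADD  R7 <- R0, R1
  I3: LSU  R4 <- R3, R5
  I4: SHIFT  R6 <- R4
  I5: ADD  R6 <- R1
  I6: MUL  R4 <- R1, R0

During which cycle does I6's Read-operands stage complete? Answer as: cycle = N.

c1: I1 issues→ADD
c2: I1 reads
c4: I1 exec-done
c5: I1 writes R1
c6: I2 issues→ADD
c7: I2 reads · I3 issues→LSU
c8: I3 reads · I4 issues→SHIFT
c9: I2 exec-done · I3 exec-done
c10: I2 writes R7 · I3 writes R4
c11: I4 reads
c12: I4 exec-done
c13: I4 writes R6
c14: I5 issues→ADD
c15: I5 reads · I6 issues→MUL
c16: I6 reads
c17: I5 exec-done
c18: I5 writes R6
c22: I6 exec-done
c23: I6 writes R4

cycle = 16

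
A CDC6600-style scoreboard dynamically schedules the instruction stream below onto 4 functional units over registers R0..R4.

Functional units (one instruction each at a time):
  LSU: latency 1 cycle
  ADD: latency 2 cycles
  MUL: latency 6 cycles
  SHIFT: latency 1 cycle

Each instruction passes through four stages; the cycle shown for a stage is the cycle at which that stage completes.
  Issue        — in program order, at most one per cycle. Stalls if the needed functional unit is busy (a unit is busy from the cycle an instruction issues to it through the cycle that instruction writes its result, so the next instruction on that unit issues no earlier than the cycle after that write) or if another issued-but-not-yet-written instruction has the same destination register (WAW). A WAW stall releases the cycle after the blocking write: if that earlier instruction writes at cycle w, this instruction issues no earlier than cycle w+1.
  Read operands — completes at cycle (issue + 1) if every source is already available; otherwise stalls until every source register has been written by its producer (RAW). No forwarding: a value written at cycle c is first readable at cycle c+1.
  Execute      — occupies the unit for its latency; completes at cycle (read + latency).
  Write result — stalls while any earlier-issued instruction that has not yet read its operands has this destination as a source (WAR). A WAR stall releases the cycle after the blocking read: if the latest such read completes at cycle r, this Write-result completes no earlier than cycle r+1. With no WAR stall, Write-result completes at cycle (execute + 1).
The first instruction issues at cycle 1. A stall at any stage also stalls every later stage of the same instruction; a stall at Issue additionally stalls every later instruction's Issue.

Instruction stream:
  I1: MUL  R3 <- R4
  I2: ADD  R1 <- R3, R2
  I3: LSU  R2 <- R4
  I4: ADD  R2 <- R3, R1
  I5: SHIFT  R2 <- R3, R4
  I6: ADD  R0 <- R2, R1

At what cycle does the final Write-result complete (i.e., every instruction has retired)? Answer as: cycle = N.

t=1  I1→MUL
t=2  I1 RO, I2→ADD
t=3  I3→LSU
t=4  I3 RO
t=5  I3 EX
t=8  I1 EX
t=9  I1 WR R3
t=10  I2 RO
t=11  I3 WR R2
t=12  I2 EX
t=13  I2 WR R1
t=14  I4→ADD
t=15  I4 RO
t=17  I4 EX
t=18  I4 WR R2
t=19  I5→SHIFT
t=20  I5 RO, I6→ADD
t=21  I5 EX
t=22  I5 WR R2
t=23  I6 RO
t=25  I6 EX
t=26  I6 WR R0

cycle = 26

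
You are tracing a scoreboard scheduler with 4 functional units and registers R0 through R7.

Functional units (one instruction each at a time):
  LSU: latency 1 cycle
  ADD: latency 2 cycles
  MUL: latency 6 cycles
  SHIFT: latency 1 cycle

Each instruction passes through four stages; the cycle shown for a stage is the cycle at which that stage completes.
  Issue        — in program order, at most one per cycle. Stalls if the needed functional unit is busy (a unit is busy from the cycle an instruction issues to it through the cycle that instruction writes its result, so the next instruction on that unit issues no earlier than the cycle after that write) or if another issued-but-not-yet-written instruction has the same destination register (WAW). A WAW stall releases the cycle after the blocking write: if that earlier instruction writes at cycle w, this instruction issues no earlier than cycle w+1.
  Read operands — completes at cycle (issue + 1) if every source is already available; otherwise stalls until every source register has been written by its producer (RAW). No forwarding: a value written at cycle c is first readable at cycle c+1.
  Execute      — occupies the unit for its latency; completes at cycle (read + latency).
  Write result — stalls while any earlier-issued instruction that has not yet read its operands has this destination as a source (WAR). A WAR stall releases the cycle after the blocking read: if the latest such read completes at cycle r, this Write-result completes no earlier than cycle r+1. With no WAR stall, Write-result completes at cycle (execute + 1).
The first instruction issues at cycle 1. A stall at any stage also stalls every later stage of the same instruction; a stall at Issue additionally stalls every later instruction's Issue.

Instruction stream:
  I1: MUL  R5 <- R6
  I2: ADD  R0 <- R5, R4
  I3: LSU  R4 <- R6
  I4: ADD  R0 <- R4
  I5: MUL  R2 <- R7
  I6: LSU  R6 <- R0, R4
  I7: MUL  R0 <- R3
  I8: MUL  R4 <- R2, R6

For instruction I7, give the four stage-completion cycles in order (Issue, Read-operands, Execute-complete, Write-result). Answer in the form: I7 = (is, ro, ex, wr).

I7 = (24, 25, 31, 32)

c1: I1→MUL
c2: I1 RO · I2→ADD
c3: I3→LSU
c4: I3 RO
c5: I3 EX
c8: I1 EX
c9: I1 WR R5
c10: I2 RO
c11: I3 WR R4
c12: I2 EX
c13: I2 WR R0
c14: I4→ADD
c15: I4 RO · I5→MUL
c16: I5 RO · I6→LSU
c17: I4 EX
c18: I4 WR R0
c19: I6 RO
c20: I6 EX
c21: I6 WR R6
c22: I5 EX
c23: I5 WR R2
c24: I7→MUL
c25: I7 RO
c31: I7 EX
c32: I7 WR R0
c33: I8→MUL
c34: I8 RO
c40: I8 EX
c41: I8 WR R4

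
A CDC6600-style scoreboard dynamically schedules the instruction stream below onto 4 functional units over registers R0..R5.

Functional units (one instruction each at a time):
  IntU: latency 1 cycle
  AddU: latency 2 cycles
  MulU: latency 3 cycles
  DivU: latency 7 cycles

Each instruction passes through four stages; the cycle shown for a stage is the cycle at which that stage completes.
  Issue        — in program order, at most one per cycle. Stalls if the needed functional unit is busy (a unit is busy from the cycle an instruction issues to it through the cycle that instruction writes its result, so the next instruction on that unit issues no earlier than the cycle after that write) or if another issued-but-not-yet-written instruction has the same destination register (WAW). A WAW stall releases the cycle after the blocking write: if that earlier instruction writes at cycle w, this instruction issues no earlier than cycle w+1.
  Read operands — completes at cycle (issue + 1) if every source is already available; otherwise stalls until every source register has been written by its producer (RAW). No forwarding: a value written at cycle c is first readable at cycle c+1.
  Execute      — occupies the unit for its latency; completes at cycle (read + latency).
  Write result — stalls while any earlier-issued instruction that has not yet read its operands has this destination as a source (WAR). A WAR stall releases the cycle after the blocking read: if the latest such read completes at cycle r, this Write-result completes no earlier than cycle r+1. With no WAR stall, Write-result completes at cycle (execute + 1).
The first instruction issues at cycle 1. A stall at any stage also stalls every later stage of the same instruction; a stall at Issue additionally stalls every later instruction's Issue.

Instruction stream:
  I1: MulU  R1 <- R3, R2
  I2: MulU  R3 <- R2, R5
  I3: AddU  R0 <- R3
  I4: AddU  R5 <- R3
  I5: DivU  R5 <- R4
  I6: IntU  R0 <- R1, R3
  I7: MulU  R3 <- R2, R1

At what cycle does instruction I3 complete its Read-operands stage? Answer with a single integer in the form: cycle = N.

c1: I1→MulU
c2: I1 RO
c5: I1 EX
c6: I1 WR R1
c7: I2→MulU
c8: I2 RO · I3→AddU
c11: I2 EX
c12: I2 WR R3
c13: I3 RO
c15: I3 EX
c16: I3 WR R0
c17: I4→AddU
c18: I4 RO
c20: I4 EX
c21: I4 WR R5
c22: I5→DivU
c23: I5 RO · I6→IntU
c24: I6 RO · I7→MulU
c25: I6 EX · I7 RO
c26: I6 WR R0
c28: I7 EX
c29: I7 WR R3
c30: I5 EX
c31: I5 WR R5

cycle = 13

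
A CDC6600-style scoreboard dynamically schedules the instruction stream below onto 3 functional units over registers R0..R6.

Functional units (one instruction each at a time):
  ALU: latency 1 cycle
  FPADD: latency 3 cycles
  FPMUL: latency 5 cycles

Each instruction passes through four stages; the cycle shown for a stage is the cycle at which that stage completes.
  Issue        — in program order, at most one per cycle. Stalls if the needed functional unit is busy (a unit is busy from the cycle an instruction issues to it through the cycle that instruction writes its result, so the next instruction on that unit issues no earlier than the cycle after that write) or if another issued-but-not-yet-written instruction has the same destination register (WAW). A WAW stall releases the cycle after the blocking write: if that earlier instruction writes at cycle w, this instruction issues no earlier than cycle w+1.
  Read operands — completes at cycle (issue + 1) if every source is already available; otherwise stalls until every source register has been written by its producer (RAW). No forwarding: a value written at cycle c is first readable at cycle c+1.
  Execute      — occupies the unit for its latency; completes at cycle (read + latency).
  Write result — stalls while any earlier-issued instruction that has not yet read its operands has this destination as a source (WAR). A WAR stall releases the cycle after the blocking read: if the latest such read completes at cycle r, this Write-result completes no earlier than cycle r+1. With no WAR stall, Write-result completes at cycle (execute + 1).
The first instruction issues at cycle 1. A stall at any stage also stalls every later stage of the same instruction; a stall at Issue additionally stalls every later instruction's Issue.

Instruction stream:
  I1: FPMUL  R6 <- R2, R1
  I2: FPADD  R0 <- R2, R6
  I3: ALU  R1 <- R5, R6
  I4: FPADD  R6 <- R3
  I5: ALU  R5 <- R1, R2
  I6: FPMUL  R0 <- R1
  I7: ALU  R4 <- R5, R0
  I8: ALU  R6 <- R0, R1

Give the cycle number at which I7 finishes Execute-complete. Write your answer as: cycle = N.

cycle = 25

  I1 | 1 | 2 | 7 | 8
  I2 | 2 | 9 | 12 | 13   RAW R6: wait I1 write@8
  I3 | 3 | 9 | 10 | 11   RAW R6: wait I1 write@8
  I4 | 14 | 15 | 18 | 19   struct: FPADD busy until I2 writes@13
  I5 | 15 | 16 | 17 | 18
  I6 | 16 | 17 | 22 | 23
  I7 | 19 | 24 | 25 | 26   struct: ALU busy until I5 writes@18 · RAW R0: wait I6 write@23
  I8 | 27 | 28 | 29 | 30   struct: ALU busy until I7 writes@26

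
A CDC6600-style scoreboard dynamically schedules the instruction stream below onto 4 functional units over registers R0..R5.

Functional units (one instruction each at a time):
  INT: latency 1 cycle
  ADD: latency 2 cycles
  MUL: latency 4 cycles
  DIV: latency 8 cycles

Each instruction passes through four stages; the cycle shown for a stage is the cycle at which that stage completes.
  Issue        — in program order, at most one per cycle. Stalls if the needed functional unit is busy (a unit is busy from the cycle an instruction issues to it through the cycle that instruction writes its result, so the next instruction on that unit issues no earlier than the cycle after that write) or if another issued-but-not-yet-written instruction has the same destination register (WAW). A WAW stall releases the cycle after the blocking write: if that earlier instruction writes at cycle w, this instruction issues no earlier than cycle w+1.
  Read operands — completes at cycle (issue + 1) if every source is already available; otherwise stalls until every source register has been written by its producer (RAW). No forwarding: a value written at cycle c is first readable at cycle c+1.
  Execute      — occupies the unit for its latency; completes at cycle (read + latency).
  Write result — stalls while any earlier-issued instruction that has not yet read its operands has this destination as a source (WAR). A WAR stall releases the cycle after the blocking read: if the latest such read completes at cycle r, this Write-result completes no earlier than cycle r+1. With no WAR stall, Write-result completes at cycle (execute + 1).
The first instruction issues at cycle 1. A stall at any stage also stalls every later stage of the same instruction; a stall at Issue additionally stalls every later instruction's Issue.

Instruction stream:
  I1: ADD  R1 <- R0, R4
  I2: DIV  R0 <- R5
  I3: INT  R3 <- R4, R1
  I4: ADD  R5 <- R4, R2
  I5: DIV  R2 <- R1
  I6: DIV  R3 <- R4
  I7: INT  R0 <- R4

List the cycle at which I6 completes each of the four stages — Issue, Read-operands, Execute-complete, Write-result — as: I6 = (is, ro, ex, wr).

I6 = (24, 25, 33, 34)

t=1  I1 issues→ADD
t=2  I1 reads; I2 issues→DIV
t=3  I2 reads; I3 issues→INT
t=4  I1 exec-done
t=5  I1 writes R1
t=6  I3 reads; I4 issues→ADD
t=7  I3 exec-done; I4 reads
t=8  I3 writes R3
t=9  I4 exec-done
t=10  I4 writes R5
t=11  I2 exec-done
t=12  I2 writes R0
t=13  I5 issues→DIV
t=14  I5 reads
t=22  I5 exec-done
t=23  I5 writes R2
t=24  I6 issues→DIV
t=25  I6 reads; I7 issues→INT
t=26  I7 reads
t=27  I7 exec-done
t=28  I7 writes R0
t=33  I6 exec-done
t=34  I6 writes R3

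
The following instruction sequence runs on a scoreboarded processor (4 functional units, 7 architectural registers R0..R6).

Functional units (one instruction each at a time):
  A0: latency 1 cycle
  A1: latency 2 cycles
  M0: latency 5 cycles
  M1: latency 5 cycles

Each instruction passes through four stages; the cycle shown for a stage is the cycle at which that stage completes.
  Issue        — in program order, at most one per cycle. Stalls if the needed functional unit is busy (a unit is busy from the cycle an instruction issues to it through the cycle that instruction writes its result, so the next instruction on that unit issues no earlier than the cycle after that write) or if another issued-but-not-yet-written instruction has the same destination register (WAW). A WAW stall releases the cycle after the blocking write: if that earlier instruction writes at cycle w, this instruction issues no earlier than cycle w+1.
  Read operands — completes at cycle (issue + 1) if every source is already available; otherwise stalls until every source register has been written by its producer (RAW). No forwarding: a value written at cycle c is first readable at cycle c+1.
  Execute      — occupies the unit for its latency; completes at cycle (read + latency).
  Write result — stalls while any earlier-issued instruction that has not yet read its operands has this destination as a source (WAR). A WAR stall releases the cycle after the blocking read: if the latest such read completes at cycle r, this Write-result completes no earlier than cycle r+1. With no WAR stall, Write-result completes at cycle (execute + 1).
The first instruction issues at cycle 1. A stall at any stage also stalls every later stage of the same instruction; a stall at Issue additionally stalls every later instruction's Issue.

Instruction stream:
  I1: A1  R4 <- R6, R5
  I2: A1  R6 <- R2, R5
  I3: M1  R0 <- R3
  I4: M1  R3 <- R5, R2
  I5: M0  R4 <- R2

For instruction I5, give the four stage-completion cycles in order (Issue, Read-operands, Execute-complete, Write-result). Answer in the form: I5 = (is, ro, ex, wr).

I1  is:1  ro:2  ex:4  wr:5
I2  is:6  ro:7  ex:9  wr:10  — struct: A1 busy until I1 writes@5
I3  is:7  ro:8  ex:13  wr:14
I4  is:15  ro:16  ex:21  wr:22  — struct: M1 busy until I3 writes@14
I5  is:16  ro:17  ex:22  wr:23

I5 = (16, 17, 22, 23)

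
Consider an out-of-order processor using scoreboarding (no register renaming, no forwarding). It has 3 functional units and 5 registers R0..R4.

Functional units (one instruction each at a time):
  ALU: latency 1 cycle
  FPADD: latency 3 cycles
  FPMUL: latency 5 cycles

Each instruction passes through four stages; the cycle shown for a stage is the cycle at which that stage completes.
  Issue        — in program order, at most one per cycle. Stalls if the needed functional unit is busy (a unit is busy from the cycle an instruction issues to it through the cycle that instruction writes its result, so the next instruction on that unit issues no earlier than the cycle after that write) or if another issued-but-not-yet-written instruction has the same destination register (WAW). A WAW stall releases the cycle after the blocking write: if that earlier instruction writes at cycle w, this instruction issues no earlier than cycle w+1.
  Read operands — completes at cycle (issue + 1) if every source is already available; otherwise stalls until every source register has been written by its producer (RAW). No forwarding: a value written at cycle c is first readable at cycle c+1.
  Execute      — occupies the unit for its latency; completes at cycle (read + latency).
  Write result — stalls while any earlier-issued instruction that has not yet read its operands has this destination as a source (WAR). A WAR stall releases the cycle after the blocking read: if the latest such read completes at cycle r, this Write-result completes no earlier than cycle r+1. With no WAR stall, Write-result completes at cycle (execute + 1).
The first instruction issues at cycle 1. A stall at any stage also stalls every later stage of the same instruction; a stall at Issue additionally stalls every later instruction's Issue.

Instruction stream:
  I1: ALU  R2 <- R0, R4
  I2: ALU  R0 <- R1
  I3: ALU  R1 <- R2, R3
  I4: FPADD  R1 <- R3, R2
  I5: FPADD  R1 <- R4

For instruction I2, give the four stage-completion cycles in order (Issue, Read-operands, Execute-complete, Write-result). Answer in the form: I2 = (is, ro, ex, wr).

I2 = (5, 6, 7, 8)

[I1] 1/2/3/4
[I2] 5/6/7/8  (struct: ALU busy until I1 writes@4)
[I3] 9/10/11/12  (struct: ALU busy until I2 writes@8)
[I4] 13/14/17/18  (WAW R1: wait I3 write@12)
[I5] 19/20/23/24  (struct: FPADD busy until I4 writes@18)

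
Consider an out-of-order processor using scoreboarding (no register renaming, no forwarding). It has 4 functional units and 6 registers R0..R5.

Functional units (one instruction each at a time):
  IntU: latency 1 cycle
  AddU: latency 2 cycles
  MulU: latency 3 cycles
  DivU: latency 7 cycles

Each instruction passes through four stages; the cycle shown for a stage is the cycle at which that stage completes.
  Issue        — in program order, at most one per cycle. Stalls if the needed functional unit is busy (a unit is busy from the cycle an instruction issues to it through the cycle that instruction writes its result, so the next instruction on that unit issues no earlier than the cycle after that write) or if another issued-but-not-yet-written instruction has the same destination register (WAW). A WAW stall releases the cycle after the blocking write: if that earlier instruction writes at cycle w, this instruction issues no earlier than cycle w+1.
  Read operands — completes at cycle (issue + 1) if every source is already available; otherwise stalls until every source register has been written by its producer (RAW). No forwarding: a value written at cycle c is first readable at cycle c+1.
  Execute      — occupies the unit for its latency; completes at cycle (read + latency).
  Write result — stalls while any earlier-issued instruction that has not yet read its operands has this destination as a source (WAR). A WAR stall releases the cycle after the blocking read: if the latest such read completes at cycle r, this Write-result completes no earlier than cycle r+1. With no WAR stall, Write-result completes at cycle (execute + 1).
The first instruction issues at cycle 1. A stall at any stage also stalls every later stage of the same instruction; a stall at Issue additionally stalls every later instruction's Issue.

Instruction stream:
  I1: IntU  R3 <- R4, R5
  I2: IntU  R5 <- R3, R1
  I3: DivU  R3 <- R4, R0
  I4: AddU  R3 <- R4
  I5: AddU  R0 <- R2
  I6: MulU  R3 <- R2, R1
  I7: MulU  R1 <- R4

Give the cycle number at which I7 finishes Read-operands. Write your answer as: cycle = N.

[I1] 1/2/3/4
[I2] 5/6/7/8  (struct: IntU busy until I1 writes@4)
[I3] 6/7/14/15
[I4] 16/17/19/20  (WAW R3: wait I3 write@15)
[I5] 21/22/24/25  (struct: AddU busy until I4 writes@20)
[I6] 22/23/26/27
[I7] 28/29/32/33  (struct: MulU busy until I6 writes@27)

cycle = 29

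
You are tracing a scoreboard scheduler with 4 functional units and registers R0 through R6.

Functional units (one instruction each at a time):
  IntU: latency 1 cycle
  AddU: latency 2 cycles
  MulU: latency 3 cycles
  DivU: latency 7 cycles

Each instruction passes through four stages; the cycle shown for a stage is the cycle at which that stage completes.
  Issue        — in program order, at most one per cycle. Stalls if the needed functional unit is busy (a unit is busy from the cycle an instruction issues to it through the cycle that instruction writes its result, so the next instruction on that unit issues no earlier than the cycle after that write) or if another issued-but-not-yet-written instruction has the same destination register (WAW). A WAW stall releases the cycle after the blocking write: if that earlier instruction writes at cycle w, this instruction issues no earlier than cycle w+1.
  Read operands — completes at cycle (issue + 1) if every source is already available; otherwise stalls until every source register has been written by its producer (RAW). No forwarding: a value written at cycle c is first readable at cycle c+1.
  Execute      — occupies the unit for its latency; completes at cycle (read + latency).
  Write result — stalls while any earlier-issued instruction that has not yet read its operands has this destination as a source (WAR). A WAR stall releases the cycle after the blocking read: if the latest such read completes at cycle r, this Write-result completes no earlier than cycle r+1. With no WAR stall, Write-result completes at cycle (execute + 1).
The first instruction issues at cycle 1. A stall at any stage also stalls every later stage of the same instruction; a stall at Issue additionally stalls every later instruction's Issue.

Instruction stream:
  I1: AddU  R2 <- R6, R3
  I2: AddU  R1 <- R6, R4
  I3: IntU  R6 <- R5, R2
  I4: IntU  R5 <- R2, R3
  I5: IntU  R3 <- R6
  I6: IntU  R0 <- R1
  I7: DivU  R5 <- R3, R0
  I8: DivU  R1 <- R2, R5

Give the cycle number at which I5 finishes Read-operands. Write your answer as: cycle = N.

cycle = 16

t=1  I1 dispatched to AddU
t=2  I1 operands ready
t=4  I1 complete
t=5  R2←I1
t=6  I2 dispatched to AddU
t=7  I2 operands ready · I3 dispatched to IntU
t=8  I3 operands ready
t=9  I2 complete · I3 complete
t=10  R1←I2 · R6←I3
t=11  I4 dispatched to IntU
t=12  I4 operands ready
t=13  I4 complete
t=14  R5←I4
t=15  I5 dispatched to IntU
t=16  I5 operands ready
t=17  I5 complete
t=18  R3←I5
t=19  I6 dispatched to IntU
t=20  I6 operands ready · I7 dispatched to DivU
t=21  I6 complete
t=22  R0←I6
t=23  I7 operands ready
t=30  I7 complete
t=31  R5←I7
t=32  I8 dispatched to DivU
t=33  I8 operands ready
t=40  I8 complete
t=41  R1←I8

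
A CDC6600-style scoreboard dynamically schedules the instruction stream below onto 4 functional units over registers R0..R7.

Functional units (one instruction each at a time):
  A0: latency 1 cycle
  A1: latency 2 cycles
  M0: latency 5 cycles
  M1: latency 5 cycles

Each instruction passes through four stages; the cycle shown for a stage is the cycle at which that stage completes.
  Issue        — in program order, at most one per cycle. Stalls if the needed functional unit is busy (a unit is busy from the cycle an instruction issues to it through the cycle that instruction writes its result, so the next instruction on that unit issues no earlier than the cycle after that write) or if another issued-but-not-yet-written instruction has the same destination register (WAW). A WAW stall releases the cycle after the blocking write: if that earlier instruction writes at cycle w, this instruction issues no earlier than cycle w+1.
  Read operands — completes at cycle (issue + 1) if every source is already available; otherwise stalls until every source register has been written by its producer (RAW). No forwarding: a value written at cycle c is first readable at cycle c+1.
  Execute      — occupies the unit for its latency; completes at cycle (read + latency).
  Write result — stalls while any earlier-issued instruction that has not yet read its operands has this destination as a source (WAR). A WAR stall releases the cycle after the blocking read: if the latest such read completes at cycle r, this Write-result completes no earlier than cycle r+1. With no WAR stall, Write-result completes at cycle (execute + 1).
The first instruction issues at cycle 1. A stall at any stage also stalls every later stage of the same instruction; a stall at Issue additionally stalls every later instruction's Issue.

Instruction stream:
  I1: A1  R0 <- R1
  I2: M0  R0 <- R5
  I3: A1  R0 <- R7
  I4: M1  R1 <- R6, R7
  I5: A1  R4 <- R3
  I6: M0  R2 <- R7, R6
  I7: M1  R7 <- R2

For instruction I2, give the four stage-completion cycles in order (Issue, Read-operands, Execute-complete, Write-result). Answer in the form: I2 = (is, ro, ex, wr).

I1: IS=1 RO=2 EX=4 WR=5
I2: IS=6 RO=7 EX=12 WR=13  [WAW R0: wait I1 write@5]
I3: IS=14 RO=15 EX=17 WR=18  [WAW R0: wait I2 write@13]
I4: IS=15 RO=16 EX=21 WR=22
I5: IS=19 RO=20 EX=22 WR=23  [struct: A1 busy until I3 writes@18]
I6: IS=20 RO=21 EX=26 WR=27
I7: IS=23 RO=28 EX=33 WR=34  [struct: M1 busy until I4 writes@22; RAW R2: wait I6 write@27]

I2 = (6, 7, 12, 13)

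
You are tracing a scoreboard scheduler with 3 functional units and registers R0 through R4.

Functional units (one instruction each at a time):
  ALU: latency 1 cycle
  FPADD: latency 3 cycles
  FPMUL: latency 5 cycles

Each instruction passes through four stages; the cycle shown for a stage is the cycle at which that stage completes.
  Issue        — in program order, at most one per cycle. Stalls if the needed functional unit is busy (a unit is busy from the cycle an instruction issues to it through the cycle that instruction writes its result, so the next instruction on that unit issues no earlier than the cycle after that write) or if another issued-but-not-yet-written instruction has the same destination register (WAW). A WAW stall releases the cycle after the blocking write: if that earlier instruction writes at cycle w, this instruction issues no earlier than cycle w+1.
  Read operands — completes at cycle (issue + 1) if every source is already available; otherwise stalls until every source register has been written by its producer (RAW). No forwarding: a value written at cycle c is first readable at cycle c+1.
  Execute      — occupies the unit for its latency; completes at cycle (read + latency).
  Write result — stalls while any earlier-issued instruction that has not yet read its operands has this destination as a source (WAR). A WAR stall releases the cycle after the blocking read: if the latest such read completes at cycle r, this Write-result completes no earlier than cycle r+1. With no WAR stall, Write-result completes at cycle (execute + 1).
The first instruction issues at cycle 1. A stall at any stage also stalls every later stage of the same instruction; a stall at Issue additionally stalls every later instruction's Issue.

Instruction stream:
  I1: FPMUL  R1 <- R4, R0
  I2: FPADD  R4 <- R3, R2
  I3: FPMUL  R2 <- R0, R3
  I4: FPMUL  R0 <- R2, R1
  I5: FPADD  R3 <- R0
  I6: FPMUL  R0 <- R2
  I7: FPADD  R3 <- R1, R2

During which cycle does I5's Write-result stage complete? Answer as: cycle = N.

cycle = 29

I1 -> (1, 2, 7, 8)
I2 -> (2, 3, 6, 7)
I3 -> (9, 10, 15, 16)  // struct: FPMUL busy until I1 writes@8
I4 -> (17, 18, 23, 24)  // struct: FPMUL busy until I3 writes@16
I5 -> (18, 25, 28, 29)  // RAW R0: wait I4 write@24
I6 -> (25, 26, 31, 32)  // struct: FPMUL busy until I4 writes@24
I7 -> (30, 31, 34, 35)  // struct: FPADD busy until I5 writes@29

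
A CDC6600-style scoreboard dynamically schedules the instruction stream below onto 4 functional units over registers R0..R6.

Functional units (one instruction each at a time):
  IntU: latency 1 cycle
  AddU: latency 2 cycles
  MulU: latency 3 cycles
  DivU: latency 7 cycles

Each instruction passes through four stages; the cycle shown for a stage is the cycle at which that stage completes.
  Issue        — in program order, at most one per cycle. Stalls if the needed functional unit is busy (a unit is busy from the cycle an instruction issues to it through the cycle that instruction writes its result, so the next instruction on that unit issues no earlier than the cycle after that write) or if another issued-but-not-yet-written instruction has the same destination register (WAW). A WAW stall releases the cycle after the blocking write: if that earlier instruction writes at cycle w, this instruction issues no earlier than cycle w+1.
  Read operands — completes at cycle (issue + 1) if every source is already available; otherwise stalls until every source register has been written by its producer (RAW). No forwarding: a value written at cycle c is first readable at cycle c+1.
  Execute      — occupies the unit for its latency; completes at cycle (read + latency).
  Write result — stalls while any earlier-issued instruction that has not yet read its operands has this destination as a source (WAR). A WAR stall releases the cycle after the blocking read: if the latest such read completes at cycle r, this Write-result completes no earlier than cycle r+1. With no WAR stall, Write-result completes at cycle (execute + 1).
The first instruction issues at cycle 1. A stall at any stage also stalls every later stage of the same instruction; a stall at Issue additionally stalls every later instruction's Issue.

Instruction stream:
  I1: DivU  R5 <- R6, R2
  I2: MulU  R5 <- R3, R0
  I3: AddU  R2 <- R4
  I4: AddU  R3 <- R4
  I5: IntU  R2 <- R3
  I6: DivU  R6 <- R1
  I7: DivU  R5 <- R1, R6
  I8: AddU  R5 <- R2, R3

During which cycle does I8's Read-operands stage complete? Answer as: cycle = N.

c1: I1 dispatched to DivU
c2: I1 operands ready
c9: I1 complete
c10: R5←I1
c11: I2 dispatched to MulU
c12: I2 operands ready · I3 dispatched to AddU
c13: I3 operands ready
c15: I2 complete · I3 complete
c16: R5←I2 · R2←I3
c17: I4 dispatched to AddU
c18: I4 operands ready · I5 dispatched to IntU
c19: I6 dispatched to DivU
c20: I4 complete · I6 operands ready
c21: R3←I4
c22: I5 operands ready
c23: I5 complete
c24: R2←I5
c27: I6 complete
c28: R6←I6
c29: I7 dispatched to DivU
c30: I7 operands ready
c37: I7 complete
c38: R5←I7
c39: I8 dispatched to AddU
c40: I8 operands ready
c42: I8 complete
c43: R5←I8

cycle = 40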